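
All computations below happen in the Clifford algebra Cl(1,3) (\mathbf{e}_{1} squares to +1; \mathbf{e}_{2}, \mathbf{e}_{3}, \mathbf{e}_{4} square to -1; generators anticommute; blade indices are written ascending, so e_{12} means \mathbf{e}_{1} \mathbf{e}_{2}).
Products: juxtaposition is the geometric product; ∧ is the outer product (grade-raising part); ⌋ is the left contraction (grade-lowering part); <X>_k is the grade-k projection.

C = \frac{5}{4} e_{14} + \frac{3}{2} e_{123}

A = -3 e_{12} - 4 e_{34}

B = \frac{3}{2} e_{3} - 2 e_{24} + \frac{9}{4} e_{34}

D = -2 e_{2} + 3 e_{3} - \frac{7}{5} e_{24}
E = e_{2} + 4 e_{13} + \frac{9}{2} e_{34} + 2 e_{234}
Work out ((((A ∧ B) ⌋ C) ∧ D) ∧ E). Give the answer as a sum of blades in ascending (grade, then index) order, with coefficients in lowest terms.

step 1: -\frac{9}{2} e_{123} - \frac{27}{4} e_{1234}
step 2: \frac{27}{4}
step 3: -\frac{27}{2} e_{2} + \frac{81}{4} e_{3} - \frac{189}{20} e_{24}
step 4: -\frac{81}{4} e_{23} + 54 e_{123} - \frac{243}{4} e_{234} + \frac{189}{5} e_{1234}
Answer: -\frac{81}{4} e_{23} + 54 e_{123} - \frac{243}{4} e_{234} + \frac{189}{5} e_{1234}


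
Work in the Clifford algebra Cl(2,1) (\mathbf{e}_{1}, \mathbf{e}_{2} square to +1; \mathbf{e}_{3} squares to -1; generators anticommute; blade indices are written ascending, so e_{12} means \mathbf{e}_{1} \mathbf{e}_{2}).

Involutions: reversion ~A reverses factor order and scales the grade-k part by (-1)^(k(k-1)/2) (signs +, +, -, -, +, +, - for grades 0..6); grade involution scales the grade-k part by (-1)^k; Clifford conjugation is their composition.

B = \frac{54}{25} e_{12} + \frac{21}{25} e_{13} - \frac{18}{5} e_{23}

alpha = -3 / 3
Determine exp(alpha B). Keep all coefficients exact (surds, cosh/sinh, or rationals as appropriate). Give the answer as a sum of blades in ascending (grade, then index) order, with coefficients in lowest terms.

B^2 term by term: the squares give (\frac{54}{25})^2*(e_{12})^2 + (\frac{21}{25})^2*(e_{13})^2 + (-\frac{18}{5})^2*(e_{23})^2 = \frac{2916}{625}*(-1) + \frac{441}{625}*(+1) + \frac{324}{25}*(+1) = 9 (each basis 2-blade squares to minus the product of its generators' squares); cross terms between blades sharing an index anticommute and cancel. So B^2 = 9.
B^2 = 9 — hyperbolic case — the even/odd split gives cosh and sinh: l = 3, alpha*l = -3, so exp(alpha B) = cosh(-3) + (sinh(-3)/3)*B = \cosh{\left(3 \right)} + (- \frac{\sinh{\left(3 \right)}}{3})*B.
Answer: \cosh{\left(3 \right)} - \frac{18 \sinh{\left(3 \right)}}{25} e_{12} - \frac{7 \sinh{\left(3 \right)}}{25} e_{13} + \frac{6 \sinh{\left(3 \right)}}{5} e_{23}


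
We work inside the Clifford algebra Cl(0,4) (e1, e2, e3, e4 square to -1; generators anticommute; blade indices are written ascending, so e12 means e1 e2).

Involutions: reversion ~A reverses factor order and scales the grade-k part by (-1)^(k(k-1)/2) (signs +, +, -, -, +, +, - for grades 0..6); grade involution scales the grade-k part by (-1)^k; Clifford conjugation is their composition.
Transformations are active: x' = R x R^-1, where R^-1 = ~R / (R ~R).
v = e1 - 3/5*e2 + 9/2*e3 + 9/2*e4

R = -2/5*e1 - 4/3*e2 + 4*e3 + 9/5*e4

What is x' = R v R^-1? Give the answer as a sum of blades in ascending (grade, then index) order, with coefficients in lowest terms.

~R = -2/5*e1 - 4/3*e2 + 4*e3 + 9/5*e4, and R ~R = -953/45, so R^-1 = ~R / (-953/45).
R v = -53/2 + 118/75*e12 - 29/5*e13 - 18/5*e14 - 18/5*e23 - 123/25*e24 + 99/10*e34
Answer: -1907/953*e1 - 13041/4765*e2 + 10503/1906*e3 + 9/1906*e4


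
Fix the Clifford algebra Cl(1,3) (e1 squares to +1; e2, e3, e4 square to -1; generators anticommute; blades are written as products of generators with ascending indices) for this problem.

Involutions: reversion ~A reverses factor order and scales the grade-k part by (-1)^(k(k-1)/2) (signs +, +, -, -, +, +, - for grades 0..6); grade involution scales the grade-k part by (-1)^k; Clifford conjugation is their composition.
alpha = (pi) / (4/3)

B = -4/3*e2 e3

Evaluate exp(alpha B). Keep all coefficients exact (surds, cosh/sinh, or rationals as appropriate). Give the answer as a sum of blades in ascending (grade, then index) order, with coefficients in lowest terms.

B^2 = (-4/3)^2*(e2 e3)^2 = 16/9*(-1) = -16/9 (a basis 2-blade squares to minus the product of its generators' squares).
B^2 = -16/9 — circular case — the even/odd split gives cos and sin: l = 4/3, alpha*l = pi, so exp(alpha B) = cos(pi) + (sin(pi)/(4/3))*B = -1 + (0)*B.
Answer: -1


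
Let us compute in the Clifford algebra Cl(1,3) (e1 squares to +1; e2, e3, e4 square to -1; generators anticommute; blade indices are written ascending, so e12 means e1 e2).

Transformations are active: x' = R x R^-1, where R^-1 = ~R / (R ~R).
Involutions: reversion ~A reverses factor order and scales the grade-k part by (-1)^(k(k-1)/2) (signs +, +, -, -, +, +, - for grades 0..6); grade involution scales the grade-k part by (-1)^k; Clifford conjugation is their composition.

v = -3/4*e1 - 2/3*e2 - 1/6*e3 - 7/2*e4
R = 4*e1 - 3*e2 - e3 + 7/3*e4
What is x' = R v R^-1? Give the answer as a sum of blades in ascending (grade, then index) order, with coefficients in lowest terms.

~R = 4*e1 - 3*e2 - e3 + 7/3*e4, and R ~R = 5/9, so R^-1 = ~R / (5/9).
R v = 3 - 59/12*e12 - 17/12*e13 - 49/4*e14 - 1/6*e23 + 217/18*e24 + 35/9*e34
Answer: 879/20*e1 - 476/15*e2 - 319/30*e3 + 287/10*e4


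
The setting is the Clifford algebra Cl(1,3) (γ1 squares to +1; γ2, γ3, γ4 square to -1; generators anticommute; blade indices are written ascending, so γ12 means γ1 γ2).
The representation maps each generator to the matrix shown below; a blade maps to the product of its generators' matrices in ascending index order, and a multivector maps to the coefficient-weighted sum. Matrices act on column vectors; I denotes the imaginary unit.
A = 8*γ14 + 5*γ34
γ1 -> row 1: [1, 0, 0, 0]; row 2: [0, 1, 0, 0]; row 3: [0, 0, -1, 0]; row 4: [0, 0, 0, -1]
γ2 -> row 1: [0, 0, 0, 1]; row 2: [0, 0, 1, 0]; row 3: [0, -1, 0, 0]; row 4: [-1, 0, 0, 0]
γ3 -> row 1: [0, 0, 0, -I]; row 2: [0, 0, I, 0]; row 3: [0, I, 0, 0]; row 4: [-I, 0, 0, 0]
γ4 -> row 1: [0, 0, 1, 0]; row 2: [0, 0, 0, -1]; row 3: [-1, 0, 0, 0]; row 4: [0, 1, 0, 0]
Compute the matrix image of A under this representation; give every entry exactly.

Bivector images (products of the table entries): rho(γ14) = rho(γ1)rho(γ4) = row 1: [0, 0, 1, 0]; row 2: [0, 0, 0, -1]; row 3: [1, 0, 0, 0]; row 4: [0, -1, 0, 0]; rho(γ34) = rho(γ3)rho(γ4) = row 1: [0, -I, 0, 0]; row 2: [-I, 0, 0, 0]; row 3: [0, 0, 0, -I]; row 4: [0, 0, -I, 0].
M = (8)*rho(γ14) + (5)*rho(γ34), summed entrywise:
Answer: row 1: [0, -5*I, 8, 0]; row 2: [-5*I, 0, 0, -8]; row 3: [8, 0, 0, -5*I]; row 4: [0, -8, -5*I, 0]


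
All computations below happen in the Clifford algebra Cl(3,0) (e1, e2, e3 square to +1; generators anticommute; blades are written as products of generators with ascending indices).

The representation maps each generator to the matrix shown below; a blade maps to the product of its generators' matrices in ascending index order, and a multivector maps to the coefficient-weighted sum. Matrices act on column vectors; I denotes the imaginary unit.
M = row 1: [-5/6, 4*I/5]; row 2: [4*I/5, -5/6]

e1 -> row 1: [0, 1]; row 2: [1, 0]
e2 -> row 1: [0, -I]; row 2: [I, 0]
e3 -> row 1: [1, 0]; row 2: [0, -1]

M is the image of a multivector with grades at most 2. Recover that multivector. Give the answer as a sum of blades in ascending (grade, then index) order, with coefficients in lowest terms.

Method: 1, rho(e1), rho(e2), rho(e3) form a trace-orthogonal basis of the 2x2 complex matrices (tr(X Y) = 2 if X = Y, else 0), so M = m0*1 + m1*rho(e1) + m2*rho(e2) + m3*rho(e3) with m0 = tr(M)/2 = -5/6, m1 = tr(M rho(e1))/2 = 4*I/5, m2 = tr(M rho(e2))/2 = 0, m3 = tr(M rho(e3))/2 = 0.
Multiplying table entries, the bivector images are rho(e1 e2) = I*rho(e3), rho(e1 e3) = -I*rho(e2), rho(e2 e3) = I*rho(e1); with real blade coefficients the real parts of m0..m3 are the coefficients of 1, e1, e2, e3 and the imaginary parts give the bivectors (e2 e3: Im m1, e1 e3: -Im m2, e1 e2: Im m3).
Answer: -5/6 + 4/5*e2 e3


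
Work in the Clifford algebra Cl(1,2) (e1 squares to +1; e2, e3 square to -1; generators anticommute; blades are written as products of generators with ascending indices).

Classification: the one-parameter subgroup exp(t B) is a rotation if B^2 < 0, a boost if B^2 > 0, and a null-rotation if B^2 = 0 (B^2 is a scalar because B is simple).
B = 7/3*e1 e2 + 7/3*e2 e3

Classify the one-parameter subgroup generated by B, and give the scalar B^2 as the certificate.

B^2 term by term: the squares give (7/3)^2*(e1 e2)^2 + (7/3)^2*(e2 e3)^2 = 49/9*(+1) + 49/9*(-1) = 0 (each basis 2-blade squares to minus the product of its generators' squares); cross terms between blades sharing an index anticommute and cancel. So B^2 = 0.
Answer: null-rotation, certificate B^2 = 0. No conjugation can change B^2 = 0; the sign gives the class.


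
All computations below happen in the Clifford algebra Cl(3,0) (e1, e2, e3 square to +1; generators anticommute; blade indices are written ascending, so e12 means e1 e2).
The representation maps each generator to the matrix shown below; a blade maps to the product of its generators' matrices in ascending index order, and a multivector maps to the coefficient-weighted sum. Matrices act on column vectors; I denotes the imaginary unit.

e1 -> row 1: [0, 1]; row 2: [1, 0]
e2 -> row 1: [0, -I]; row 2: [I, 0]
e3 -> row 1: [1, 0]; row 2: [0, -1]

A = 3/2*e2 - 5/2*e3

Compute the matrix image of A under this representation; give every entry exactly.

M = (3/2)*rho(e2) + (-5/2)*rho(e3), summed entrywise:
Answer: row 1: [-5/2, -3*I/2]; row 2: [3*I/2, 5/2]


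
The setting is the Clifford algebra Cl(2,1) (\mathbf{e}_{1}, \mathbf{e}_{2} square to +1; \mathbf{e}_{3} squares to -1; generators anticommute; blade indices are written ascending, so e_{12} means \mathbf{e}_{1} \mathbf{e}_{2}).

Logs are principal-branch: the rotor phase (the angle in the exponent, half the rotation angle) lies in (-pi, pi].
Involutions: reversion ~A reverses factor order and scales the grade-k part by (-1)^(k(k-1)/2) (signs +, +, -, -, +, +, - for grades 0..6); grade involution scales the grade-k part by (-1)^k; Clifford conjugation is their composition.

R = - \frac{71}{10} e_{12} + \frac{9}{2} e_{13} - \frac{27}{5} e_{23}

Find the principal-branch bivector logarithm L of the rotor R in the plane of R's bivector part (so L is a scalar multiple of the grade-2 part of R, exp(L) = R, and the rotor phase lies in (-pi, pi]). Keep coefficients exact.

The scalar part of R is 0, which pins the rotor phase on the principal branch; dividing the bivector part by the sine of that phase recovers the unit plane, and L is the phase times that plane.
Concretely: cos(phase) = 0 gives phase = ±\frac{\pi}{2}, and since phase/sin(phase) is even the sign is immaterial: L = (phase/sin(phase)) * <R>_2 = (\frac{\pi}{2}) * <R>_2.
Answer: - \frac{71 \pi}{20} e_{12} + \frac{9 \pi}{4} e_{13} - \frac{27 \pi}{10} e_{23}


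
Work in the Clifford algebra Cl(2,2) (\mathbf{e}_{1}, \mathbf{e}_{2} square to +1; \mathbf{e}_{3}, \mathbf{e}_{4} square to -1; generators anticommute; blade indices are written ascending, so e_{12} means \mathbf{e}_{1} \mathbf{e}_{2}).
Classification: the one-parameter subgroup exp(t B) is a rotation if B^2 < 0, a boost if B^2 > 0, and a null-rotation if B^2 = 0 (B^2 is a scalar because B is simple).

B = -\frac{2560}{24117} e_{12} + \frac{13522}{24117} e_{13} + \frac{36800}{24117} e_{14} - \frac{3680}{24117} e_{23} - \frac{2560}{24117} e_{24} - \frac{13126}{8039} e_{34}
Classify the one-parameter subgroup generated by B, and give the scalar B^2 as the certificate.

B^2 term by term: the squares give (-\frac{2560}{24117})^2*(e_{12})^2 + (\frac{13522}{24117})^2*(e_{13})^2 + (\frac{36800}{24117})^2*(e_{14})^2 + (-\frac{3680}{24117})^2*(e_{23})^2 + (-\frac{2560}{24117})^2*(e_{24})^2 + (-\frac{13126}{8039})^2*(e_{34})^2 = \frac{6553600}{581629689}*(-1) + \frac{182844484}{581629689}*(+1) + \frac{1354240000}{581629689}*(+1) + \frac{13542400}{581629689}*(+1) + \frac{6553600}{581629689}*(+1) + \frac{172291876}{64625521}*(-1) = 0 (each basis 2-blade squares to minus the product of its generators' squares); cross terms between blades sharing an index anticommute and cancel; the commuting (index-disjoint) pairs give grade-4 terms 2*c*c'*(blade product), which cancel blade by blade — e_{1234}: \frac{67205120}{193876563} + \frac{69232640}{581629689} - \frac{270848000}{581629689} = 0 — confirming B is simple. So B^2 = 0.
Answer: null-rotation, certificate B^2 = 0. The invariant at work: B^2 = 0 is unchanged by conjugation, hence its sign classifies the subgroup whatever basis B is written in.


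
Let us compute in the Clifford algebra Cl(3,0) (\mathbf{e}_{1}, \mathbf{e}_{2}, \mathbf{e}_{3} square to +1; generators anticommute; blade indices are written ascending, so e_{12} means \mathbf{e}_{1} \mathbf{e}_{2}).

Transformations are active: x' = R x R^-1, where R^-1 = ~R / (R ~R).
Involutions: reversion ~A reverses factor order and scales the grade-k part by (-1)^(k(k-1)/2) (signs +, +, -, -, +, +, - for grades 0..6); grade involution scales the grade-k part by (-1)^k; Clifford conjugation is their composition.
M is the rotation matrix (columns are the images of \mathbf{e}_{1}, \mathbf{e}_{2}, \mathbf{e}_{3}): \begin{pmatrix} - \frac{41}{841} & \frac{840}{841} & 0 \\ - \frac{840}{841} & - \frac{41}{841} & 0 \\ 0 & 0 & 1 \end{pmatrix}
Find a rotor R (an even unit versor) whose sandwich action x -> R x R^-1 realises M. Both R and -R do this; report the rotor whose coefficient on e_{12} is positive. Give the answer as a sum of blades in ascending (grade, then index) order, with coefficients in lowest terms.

Method: write R = a + b12*e_{12} + b13*e_{13} + b23*e_{23} with a^2 + b12^2 + b13^2 + b23^2 = 1 (so R^-1 = ~R). Expanding the columns R e_j ~R gives tr M = 4a^2 - 1 and, from the antisymmetric part, M21 - M12 = -4a*b12, M13 - M31 = 4a*b13, M32 - M23 = -4a*b23.
Here tr M = \frac{759}{841}, so a^2 = (1 + tr M)/4 = \frac{400}{841} and a = ±\frac{20}{29}. Taking a = \frac{20}{29}: M21 - M12 = -\frac{1680}{841}, M13 - M31 = 0, M32 - M23 = 0, giving b12 = \frac{21}{29}, b13 = 0, b23 = 0, i.e. R = \frac{20}{29} + \frac{21}{29} e_{12}.
Its e_{12} coefficient is already positive.
Answer: \frac{20}{29} + \frac{21}{29} e_{12}. Key observation: the double cover Spin(3) -> SO(3) sends R and -R to the same matrix (trace \frac{759}{841} here), so the stated sign of the e_{12} coefficient is what selects one sheet.


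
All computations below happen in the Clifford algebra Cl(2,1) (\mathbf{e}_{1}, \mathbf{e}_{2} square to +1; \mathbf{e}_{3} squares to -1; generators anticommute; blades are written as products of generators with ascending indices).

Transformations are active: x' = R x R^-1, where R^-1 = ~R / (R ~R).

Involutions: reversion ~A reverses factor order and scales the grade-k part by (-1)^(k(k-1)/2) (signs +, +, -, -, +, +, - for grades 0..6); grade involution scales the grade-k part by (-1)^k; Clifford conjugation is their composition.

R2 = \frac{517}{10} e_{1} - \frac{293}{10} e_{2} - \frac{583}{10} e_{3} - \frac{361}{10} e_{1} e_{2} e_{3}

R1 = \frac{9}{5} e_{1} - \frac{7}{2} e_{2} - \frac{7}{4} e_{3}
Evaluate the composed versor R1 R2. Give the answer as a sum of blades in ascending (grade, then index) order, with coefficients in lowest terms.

Distribute over the terms of R1 (each basis-blade product reordered to ascending indices, repeated generators contracted through their squares):
(\frac{9}{5} e_{1}) R2 = \frac{4653}{50} - \frac{2637}{50} e_{1} e_{2} - \frac{5247}{50} e_{1} e_{3} - \frac{3249}{50} e_{2} e_{3}
(-\frac{7}{2} e_{2}) R2 = \frac{2051}{20} + \frac{3619}{20} e_{1} e_{2} - \frac{2527}{20} e_{1} e_{3} + \frac{4081}{20} e_{2} e_{3}
(-\frac{7}{4} e_{3}) R2 = -\frac{4081}{40} - \frac{2527}{40} e_{1} e_{2} + \frac{3619}{40} e_{1} e_{3} - \frac{2051}{40} e_{2} e_{3}
Summing the partial products and collecting blades:
Answer: \frac{18717}{200} + \frac{13007}{200} e_{1} e_{2} - \frac{28163}{200} e_{1} e_{3} + \frac{17559}{200} e_{2} e_{3}


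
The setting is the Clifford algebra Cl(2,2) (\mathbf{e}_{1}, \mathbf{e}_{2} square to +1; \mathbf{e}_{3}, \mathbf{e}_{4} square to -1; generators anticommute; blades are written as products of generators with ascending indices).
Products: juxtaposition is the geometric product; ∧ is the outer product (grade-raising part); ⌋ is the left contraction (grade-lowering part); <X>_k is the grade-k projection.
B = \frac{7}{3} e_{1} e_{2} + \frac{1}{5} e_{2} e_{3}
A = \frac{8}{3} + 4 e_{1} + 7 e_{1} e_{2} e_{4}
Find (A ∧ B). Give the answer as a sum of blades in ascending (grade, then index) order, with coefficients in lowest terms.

step 1: \frac{56}{9} e_{1} e_{2} + \frac{8}{15} e_{2} e_{3} + \frac{4}{5} e_{1} e_{2} e_{3}
Answer: \frac{56}{9} e_{1} e_{2} + \frac{8}{15} e_{2} e_{3} + \frac{4}{5} e_{1} e_{2} e_{3}


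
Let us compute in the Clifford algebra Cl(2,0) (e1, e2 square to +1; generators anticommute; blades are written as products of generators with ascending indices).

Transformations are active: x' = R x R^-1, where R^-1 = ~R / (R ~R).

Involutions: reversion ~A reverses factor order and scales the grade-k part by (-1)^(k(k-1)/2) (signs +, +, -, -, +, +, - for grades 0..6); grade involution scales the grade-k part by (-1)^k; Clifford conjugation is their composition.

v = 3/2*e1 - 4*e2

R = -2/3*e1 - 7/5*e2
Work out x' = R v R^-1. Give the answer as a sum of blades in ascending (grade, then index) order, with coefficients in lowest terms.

~R = -2/3*e1 - 7/5*e2, and R ~R = 541/225, so R^-1 = ~R / (541/225).
R v = 23/5 + 143/30*e1 e2
Answer: -4383/1082*e1 - 734/541*e2


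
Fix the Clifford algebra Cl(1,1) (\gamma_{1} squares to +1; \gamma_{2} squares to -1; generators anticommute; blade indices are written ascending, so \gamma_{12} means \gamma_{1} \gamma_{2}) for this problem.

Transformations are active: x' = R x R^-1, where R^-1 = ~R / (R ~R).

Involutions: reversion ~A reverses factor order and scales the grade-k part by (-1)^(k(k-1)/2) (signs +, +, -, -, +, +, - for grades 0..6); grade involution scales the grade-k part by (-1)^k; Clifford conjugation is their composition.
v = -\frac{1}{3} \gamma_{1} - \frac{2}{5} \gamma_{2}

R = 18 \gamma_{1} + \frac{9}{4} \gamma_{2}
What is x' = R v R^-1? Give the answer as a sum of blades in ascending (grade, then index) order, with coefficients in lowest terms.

~R = 18 \gamma_{1} + \frac{9}{4} \gamma_{2}, and R ~R = \frac{5103}{16}, so R^-1 = ~R / (\frac{5103}{16}).
R v = -\frac{51}{10} - \frac{129}{20} \gamma_{12}
Answer: -\frac{229}{945} \gamma_{1} + \frac{62}{189} \gamma_{2}


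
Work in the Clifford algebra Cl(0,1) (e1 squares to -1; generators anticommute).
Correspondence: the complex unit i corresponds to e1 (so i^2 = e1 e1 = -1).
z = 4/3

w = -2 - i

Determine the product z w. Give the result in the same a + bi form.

In blades: z = 4/3, w = -2 - e1.
Distribute z over w term by term (generator squares from the signature, products reordered to ascending indices): (4/3)*w = -8/3 - 4/3*e1.
Sum: -8/3 - 4/3*e1; translating back through the correspondence:
Answer: -8/3 - 4/3*i


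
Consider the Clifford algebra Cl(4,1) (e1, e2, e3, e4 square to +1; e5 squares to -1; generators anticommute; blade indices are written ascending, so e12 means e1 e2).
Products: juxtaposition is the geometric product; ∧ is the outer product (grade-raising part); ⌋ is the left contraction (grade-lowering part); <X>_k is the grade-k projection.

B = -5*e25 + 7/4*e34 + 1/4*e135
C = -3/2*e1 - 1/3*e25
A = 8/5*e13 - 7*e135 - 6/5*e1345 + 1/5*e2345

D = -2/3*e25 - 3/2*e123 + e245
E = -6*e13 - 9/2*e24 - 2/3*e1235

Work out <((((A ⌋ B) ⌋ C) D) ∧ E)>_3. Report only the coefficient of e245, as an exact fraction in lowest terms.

step 1: -7/4 - 2/5*e5
step 2: 21/8*e1 + 2/15*e2 + 7/12*e25
step 3: -7/18 - 7/12*e4 - 4/45*e5 + 1/5*e13 - 63/16*e23 + 2/15*e45 - 7/4*e125 - 7/8*e135 + 21/8*e1245
step 4: 7/3*e13 + 7/4*e24 + 7/2*e134 + 8/15*e135 + 2/5*e245 + 9/10*e1234 + 7/27*e1235 - 4/5*e1345 - 623/144*e12345
step 5: 7/2*e134 + 8/15*e135 + 2/5*e245
Answer: 2/5


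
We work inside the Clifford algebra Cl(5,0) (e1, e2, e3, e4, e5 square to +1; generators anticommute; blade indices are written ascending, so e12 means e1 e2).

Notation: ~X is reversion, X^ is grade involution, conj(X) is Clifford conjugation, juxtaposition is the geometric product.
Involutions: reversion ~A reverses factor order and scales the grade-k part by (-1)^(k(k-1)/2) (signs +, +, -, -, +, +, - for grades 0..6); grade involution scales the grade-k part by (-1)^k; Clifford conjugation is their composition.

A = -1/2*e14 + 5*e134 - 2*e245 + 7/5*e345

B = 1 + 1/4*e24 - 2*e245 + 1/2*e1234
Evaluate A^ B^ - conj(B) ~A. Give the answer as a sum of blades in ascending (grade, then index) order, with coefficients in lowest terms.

first term: -4 + 5/2*e2 - 1/2*e5 + 1/8*e12 - 1/2*e14 - 51/20*e23 - 5/4*e123 + 17/10*e125 - 5*e134 + e135 - 7/20*e235 + 2*e245 - 7/5*e345 - 10*e1235
second term: 4 - 5/2*e2 + 1/2*e5 - 1/8*e12 + 1/2*e14 - 61/20*e23 - 5/4*e123 - 3/10*e125 - 5*e134 + e135 - 7/20*e235 + 2*e245 - 7/5*e345 + 10*e1235
Answer: -8 + 5*e2 - e5 + 1/4*e12 - e14 + 1/2*e23 + 2*e125 - 20*e1235


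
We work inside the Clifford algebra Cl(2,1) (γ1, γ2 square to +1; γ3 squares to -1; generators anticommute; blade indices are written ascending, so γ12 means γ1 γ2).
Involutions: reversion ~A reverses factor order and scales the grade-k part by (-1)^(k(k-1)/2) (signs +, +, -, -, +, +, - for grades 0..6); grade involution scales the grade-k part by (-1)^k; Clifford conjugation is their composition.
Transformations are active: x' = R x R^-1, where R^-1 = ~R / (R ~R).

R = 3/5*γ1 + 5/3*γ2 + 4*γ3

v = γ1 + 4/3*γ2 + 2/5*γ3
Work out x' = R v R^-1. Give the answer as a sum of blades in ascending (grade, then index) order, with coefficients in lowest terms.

~R = 3/5*γ1 + 5/3*γ2 + 4*γ3, and R ~R = -2894/225, so R^-1 = ~R / (-2894/225).
R v = 11/9 - 13/15*γ12 - 94/25*γ13 - 14/3*γ23
Answer: -1612/1447*γ1 - 7163/4341*γ2 - 8394/7235*γ3


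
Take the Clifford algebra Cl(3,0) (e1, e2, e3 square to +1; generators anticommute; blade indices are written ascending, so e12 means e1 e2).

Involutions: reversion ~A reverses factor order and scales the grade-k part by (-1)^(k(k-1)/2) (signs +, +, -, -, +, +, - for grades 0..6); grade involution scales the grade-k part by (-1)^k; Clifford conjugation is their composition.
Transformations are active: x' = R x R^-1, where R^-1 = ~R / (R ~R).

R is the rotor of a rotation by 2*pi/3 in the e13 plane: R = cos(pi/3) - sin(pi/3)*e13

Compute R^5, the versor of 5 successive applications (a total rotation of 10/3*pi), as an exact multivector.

Rotor phase runs at HALF the rotation angle; powers of one rotor simply add phase, so after 5 steps in e13 the phase is 5*pi/3 = 5*pi/3 and R^5 = cos(5*pi/3) - sin(5*pi/3)*e13.
cos(5*pi/3) = 1/2 and sin(5*pi/3) = -sqrt(3)/2, so R^5 = 1/2 + sqrt(3)/2*e13. The net rotation is 4/3*pi (after discarding 1 full turn, each of which contributes a factor -1 to the rotor); the rotor keeps the half-angle phase exactly.
Answer: 1/2 + sqrt(3)/2*e13


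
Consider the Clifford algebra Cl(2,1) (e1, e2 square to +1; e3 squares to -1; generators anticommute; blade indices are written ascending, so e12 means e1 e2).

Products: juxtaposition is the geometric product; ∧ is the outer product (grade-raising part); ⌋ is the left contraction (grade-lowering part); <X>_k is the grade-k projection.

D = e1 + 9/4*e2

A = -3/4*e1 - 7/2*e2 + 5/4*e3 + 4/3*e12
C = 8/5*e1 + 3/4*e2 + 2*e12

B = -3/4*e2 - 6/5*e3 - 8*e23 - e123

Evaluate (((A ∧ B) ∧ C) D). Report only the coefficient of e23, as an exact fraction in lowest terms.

step 1: 9/16*e12 + 9/10*e13 + 411/80*e23 + 22/5*e123
step 2: 1509/200*e123
step 3: -13581/800*e13 + 1509/200*e23
Answer: 1509/200


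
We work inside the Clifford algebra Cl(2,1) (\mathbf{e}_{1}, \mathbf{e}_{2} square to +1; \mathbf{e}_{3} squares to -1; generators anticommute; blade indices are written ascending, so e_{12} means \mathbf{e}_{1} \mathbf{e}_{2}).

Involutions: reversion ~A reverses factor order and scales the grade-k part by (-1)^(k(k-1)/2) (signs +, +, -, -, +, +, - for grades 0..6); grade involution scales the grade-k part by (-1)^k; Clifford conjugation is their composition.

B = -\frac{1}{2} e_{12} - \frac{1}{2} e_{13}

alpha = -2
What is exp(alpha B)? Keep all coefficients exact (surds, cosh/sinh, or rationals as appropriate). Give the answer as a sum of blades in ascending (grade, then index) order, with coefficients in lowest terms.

B^2 term by term: the squares give (-\frac{1}{2})^2*(e_{12})^2 + (-\frac{1}{2})^2*(e_{13})^2 = \frac{1}{4}*(-1) + \frac{1}{4}*(+1) = 0 (each basis 2-blade squares to minus the product of its generators' squares); cross terms between blades sharing an index anticommute and cancel. So B^2 = 0.
B^2 = 0, so the series truncates immediately: exp(alpha B) = 1 + alpha B (parabolic case).
Answer: 1 + e_{12} + e_{13}


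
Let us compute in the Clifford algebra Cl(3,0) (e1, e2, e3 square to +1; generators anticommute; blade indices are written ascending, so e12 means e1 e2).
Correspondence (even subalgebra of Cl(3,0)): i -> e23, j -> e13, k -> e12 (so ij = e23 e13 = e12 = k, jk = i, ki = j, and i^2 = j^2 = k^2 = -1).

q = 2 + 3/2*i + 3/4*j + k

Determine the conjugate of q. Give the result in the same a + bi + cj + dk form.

In blades: q = 2 + e12 + 3/4*e13 + 3/2*e23.
Quaternion conjugation is reversion on the even subalgebra: the scalar is fixed and every grade-2 blade flips sign, giving 2 - e12 - 3/4*e13 - 3/2*e23; translating back:
Answer: 2 - 3/2*i - 3/4*j - k


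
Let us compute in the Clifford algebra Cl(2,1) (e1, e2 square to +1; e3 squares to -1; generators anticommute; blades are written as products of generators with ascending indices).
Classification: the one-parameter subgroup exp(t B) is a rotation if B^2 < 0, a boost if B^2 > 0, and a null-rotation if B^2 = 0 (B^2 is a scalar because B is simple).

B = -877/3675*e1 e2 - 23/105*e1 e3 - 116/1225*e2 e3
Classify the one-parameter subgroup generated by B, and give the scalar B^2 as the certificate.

B^2 term by term: the squares give (-877/3675)^2*(e1 e2)^2 + (-23/105)^2*(e1 e3)^2 + (-116/1225)^2*(e2 e3)^2 = 769129/13505625*(-1) + 529/11025*(+1) + 13456/1500625*(+1) = 0 (each basis 2-blade squares to minus the product of its generators' squares); cross terms between blades sharing an index anticommute and cancel. So B^2 = 0.
Answer: null-rotation, certificate B^2 = 0. One invariant decides it: the square 0 survives every conjugation, and its sign is exactly the classification.


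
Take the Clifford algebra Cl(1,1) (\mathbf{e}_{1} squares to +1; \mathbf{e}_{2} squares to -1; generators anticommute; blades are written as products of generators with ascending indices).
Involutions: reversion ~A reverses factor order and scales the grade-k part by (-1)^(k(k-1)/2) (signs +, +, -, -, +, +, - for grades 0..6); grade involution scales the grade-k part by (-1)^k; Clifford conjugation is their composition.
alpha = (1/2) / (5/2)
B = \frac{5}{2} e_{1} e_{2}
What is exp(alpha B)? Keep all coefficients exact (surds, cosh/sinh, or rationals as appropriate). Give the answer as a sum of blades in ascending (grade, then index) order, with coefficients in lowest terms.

B^2 = (\frac{5}{2})^2*(e_{1} e_{2})^2 = \frac{25}{4}*(+1) = \frac{25}{4} (a basis 2-blade squares to minus the product of its generators' squares).
B^2 = \frac{25}{4} — B^2 > 0, so the exponential closes hyperbolically: l = \frac{5}{2}, alpha*l = \frac{1}{2}, so exp(alpha B) = cosh(\frac{1}{2}) + (sinh(\frac{1}{2})/(\frac{5}{2}))*B = \cosh{\left(\frac{1}{2} \right)} + (\frac{2 \sinh{\left(\frac{1}{2} \right)}}{5})*B.
Answer: \cosh{\left(\frac{1}{2} \right)} + \sinh{\left(\frac{1}{2} \right)} e_{1} e_{2}


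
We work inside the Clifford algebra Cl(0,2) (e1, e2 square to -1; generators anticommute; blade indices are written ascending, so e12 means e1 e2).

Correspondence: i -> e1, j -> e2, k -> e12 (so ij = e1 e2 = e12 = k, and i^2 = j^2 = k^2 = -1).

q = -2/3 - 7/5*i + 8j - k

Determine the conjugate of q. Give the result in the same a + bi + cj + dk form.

In blades: q = -2/3 - 7/5*e1 + 8*e2 - e12.
Conjugation here is Clifford conjugation: the scalar is fixed and the grade-1 and grade-2 blades all flip sign, giving -2/3 + 7/5*e1 - 8*e2 + e12; translating back:
Answer: -2/3 + 7/5*i - 8j + k


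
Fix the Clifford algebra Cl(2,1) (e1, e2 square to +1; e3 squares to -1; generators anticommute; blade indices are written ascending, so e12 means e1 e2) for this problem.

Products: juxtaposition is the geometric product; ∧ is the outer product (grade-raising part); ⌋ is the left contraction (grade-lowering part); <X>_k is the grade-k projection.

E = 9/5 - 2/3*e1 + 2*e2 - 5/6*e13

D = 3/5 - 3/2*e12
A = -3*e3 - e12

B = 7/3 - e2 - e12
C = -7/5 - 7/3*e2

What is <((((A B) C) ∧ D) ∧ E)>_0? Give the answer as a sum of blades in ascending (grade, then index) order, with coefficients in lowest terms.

step 1: -1 + e1 - 7*e3 - 7/3*e12 - 3*e23 + 3*e123
step 2: 7/5 + 182/45*e1 + 7/3*e2 + 14/5*e3 + 14/15*e12 + 7*e13 - 182/15*e23 - 21/5*e123
step 3: 21/25 + 182/75*e1 + 7/5*e2 + 42/25*e3 - 77/50*e12 + 21/5*e13 - 182/25*e23 - 168/25*e123
step 4: 189/125 + 476/125*e1 + 21/5*e2 + 378/125*e3 + 2261/750*e12 + 399/50*e13 - 2058/125*e23 - 3619/250*e123
step 5: 189/125
Answer: 189/125


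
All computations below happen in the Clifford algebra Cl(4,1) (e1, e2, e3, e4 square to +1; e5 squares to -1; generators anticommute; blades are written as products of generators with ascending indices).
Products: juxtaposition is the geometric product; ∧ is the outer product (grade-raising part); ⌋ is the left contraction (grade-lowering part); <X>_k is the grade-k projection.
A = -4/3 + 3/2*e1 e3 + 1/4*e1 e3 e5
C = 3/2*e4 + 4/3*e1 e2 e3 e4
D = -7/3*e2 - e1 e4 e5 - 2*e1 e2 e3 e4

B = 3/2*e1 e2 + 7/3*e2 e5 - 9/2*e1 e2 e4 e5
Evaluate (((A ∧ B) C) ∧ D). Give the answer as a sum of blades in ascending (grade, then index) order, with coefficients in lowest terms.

step 1: -2*e1 e2 - 28/9*e2 e5 - 7/2*e1 e2 e3 e5 + 6*e1 e2 e4 e5
step 2: 8/3*e3 e4 + 8*e3 e5 + 14/3*e4 e5 - 3*e1 e2 e4 - 9*e1 e2 e5 + 14/3*e2 e4 e5 + 112/27*e1 e3 e4 e5 + 21/4*e1 e2 e3 e4 e5
step 3: -56/9*e2 e3 e4 - 56/3*e2 e3 e5 - 98/9*e2 e4 e5 + 784/81*e1 e2 e3 e4 e5
Answer: -56/9*e2 e3 e4 - 56/3*e2 e3 e5 - 98/9*e2 e4 e5 + 784/81*e1 e2 e3 e4 e5


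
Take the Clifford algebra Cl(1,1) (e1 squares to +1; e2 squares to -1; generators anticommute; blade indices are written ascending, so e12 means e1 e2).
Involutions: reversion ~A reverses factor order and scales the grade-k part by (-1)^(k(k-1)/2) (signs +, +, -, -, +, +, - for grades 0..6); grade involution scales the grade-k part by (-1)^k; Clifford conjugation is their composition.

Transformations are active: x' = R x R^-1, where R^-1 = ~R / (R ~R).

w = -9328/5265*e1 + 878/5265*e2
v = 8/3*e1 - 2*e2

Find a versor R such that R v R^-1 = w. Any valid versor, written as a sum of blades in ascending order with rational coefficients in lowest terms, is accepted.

Key observation: q(v) = q(w) = 28/9 (sandwiches preserve the norm), so R = v + w = 4712/5265*e1 - 9652/5265*e2 works whenever it is invertible — the component of v along it is kept and (v - w)/2 reverses, sending v to w.
Answer: 4712/5265*e1 - 9652/5265*e2


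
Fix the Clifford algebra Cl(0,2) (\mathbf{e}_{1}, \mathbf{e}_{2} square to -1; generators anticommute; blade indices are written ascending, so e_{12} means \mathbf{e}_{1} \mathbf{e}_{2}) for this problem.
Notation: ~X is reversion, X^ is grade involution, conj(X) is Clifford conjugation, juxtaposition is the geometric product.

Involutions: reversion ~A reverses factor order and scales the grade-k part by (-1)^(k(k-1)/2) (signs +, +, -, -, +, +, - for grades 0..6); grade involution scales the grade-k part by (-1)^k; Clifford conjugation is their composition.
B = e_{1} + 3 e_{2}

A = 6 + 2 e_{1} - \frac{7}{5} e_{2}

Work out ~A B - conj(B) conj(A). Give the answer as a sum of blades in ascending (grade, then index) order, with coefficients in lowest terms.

first term: \frac{11}{5} + 6 e_{1} + 18 e_{2} + \frac{37}{5} e_{12}
second term: \frac{11}{5} - 6 e_{1} - 18 e_{2} - \frac{37}{5} e_{12}
Answer: 12 e_{1} + 36 e_{2} + \frac{74}{5} e_{12}


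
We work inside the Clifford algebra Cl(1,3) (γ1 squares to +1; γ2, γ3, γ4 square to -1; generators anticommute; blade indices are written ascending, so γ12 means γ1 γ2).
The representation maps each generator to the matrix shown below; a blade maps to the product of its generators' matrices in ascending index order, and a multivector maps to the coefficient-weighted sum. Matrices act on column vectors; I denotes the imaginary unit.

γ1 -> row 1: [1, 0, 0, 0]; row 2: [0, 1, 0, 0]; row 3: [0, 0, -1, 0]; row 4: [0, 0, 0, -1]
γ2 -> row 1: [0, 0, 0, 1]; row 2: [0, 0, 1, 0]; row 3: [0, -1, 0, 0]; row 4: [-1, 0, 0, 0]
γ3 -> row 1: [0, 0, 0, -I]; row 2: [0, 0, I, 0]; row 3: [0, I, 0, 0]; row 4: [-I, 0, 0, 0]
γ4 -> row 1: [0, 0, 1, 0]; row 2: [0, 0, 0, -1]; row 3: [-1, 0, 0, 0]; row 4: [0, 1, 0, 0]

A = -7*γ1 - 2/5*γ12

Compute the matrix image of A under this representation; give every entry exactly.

Bivector images (products of the table entries): rho(γ12) = rho(γ1)rho(γ2) = row 1: [0, 0, 0, 1]; row 2: [0, 0, 1, 0]; row 3: [0, 1, 0, 0]; row 4: [1, 0, 0, 0].
M = (-7)*rho(γ1) + (-2/5)*rho(γ12), summed entrywise:
Answer: row 1: [-7, 0, 0, -2/5]; row 2: [0, -7, -2/5, 0]; row 3: [0, -2/5, 7, 0]; row 4: [-2/5, 0, 0, 7]


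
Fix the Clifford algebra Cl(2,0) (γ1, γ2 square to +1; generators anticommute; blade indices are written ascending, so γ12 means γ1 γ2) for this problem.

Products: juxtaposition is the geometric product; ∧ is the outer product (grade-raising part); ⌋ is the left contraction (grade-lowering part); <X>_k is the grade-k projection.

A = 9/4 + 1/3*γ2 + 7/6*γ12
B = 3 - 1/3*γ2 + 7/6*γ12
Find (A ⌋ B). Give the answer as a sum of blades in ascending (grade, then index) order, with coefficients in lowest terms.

step 1: 95/18 - 7/18*γ1 - 3/4*γ2 + 21/8*γ12
Answer: 95/18 - 7/18*γ1 - 3/4*γ2 + 21/8*γ12


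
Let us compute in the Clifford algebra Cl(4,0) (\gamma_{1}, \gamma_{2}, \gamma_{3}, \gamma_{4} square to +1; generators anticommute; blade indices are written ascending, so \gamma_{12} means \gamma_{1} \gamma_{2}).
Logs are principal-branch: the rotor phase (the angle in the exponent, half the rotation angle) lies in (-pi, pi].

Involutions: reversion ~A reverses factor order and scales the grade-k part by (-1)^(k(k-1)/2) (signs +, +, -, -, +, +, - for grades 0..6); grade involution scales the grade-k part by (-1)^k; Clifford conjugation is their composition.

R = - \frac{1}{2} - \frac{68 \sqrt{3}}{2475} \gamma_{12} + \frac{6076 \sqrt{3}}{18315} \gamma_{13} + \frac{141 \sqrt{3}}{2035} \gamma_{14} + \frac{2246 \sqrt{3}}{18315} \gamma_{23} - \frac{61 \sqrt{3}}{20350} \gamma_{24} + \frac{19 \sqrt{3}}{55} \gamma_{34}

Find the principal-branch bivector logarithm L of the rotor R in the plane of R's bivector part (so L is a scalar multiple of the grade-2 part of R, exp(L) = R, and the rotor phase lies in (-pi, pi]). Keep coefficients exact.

The scalar part of R is - \frac{1}{2}, so the principal-branch rotor phase is pinned; divide the bivector part by its sine to get the unit plane — L is the phase times that plane.
Concretely: cos(phase) = - \frac{1}{2} gives phase = ±\frac{2 \pi}{3}, and since phase/sin(phase) is even the sign is immaterial: L = (phase/sin(phase)) * <R>_2 = (\frac{4 \sqrt{3} \pi}{9}) * <R>_2.
Answer: - \frac{272 \pi}{7425} \gamma_{12} + \frac{24304 \pi}{54945} \gamma_{13} + \frac{188 \pi}{2035} \gamma_{14} + \frac{8984 \pi}{54945} \gamma_{23} - \frac{122 \pi}{30525} \gamma_{24} + \frac{76 \pi}{165} \gamma_{34}


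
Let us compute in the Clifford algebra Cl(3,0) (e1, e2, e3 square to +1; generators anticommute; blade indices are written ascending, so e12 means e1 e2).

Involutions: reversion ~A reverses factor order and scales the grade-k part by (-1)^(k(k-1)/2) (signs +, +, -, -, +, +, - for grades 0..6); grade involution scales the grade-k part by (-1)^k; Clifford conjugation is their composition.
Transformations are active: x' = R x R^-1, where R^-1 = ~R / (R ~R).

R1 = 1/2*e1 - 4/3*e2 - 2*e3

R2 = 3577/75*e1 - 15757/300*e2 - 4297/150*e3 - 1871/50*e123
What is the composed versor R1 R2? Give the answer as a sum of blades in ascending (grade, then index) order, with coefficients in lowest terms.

Distribute over the terms of R1 (each basis-blade product reordered to ascending indices, repeated generators contracted through their squares):
(1/2*e1) R2 = 3577/150 - 15757/600*e12 - 4297/300*e13 - 1871/100*e23
(-4/3*e2) R2 = 15757/225 + 14308/225*e12 - 3742/75*e13 + 8594/225*e23
(-2*e3) R2 = 4297/75 + 1871/25*e12 + 7154/75*e13 - 15757/150*e23
Summing the partial products and collecting blades:
Answer: 68027/450 + 40381/360*e12 + 3117/100*e13 - 15401/180*e23


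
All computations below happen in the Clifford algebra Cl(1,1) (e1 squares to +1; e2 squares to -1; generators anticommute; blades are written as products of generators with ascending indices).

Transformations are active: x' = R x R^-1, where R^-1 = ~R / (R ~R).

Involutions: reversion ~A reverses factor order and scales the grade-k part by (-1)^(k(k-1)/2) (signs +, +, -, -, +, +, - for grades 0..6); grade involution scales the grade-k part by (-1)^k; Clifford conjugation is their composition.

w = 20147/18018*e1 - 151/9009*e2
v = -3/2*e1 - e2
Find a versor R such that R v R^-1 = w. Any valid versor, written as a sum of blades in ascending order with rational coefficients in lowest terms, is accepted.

Here q(v) = q(w) = 5/4; the classical choice R = v + w = -3440/9009*e1 - 9160/9009*e2 then realises v -> w under the sandwich.
Answer: -3440/9009*e1 - 9160/9009*e2


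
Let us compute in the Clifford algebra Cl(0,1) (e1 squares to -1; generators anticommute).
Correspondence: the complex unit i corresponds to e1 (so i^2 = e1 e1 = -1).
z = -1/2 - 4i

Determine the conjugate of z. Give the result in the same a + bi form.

In blades: z = -1/2 - 4*e1.
Conjugation here is Clifford conjugation: the scalar is fixed and the grade-1 and grade-2 blades all flip sign, giving -1/2 + 4*e1; translating back:
Answer: -1/2 + 4i


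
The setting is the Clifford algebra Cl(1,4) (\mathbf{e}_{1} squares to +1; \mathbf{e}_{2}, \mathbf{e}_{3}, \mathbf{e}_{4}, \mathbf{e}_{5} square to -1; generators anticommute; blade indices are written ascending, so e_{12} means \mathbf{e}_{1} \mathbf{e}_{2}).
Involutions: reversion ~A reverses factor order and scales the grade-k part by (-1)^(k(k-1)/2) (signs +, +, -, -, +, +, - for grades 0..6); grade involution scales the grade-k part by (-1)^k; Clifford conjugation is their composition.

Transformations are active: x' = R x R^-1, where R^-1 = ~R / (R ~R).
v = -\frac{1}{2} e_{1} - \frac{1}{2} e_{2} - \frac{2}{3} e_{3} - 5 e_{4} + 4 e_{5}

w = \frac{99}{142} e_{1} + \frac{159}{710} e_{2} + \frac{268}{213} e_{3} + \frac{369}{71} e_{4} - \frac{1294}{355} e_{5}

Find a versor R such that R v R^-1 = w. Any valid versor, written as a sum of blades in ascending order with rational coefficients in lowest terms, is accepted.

Construction: equal norms (both -\frac{373}{9}) license R = v + w = \frac{14}{71} e_{1} - \frac{98}{355} e_{2} + \frac{42}{71} e_{3} + \frac{14}{71} e_{4} + \frac{126}{355} e_{5} — nothing changes along that direction, while (v - w)/2 changes sign, so v maps onto w.
Answer: \frac{14}{71} e_{1} - \frac{98}{355} e_{2} + \frac{42}{71} e_{3} + \frac{14}{71} e_{4} + \frac{126}{355} e_{5}


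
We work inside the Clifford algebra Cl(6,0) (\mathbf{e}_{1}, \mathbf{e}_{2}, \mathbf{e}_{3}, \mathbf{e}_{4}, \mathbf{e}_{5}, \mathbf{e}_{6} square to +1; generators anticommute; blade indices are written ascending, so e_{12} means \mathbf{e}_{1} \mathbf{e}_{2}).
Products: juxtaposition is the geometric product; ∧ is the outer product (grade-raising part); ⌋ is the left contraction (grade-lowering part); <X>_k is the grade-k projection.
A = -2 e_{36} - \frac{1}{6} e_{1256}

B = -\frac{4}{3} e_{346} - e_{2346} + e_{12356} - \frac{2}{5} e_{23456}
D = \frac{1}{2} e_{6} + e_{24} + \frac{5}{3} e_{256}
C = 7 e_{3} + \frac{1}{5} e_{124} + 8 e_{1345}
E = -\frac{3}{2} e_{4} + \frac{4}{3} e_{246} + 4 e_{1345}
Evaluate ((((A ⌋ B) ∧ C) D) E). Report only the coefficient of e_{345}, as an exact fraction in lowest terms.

step 1: -\frac{1}{6} e_{3} + \frac{8}{3} e_{4} + 2 e_{24} - 2 e_{125} - \frac{4}{5} e_{245}
step 2: -\frac{56}{3} e_{34} - 14 e_{234} - \frac{1}{30} e_{1234} + 14 e_{1235} - \frac{28}{5} e_{2345}
step 3: -14 e_{3} - \frac{1}{30} e_{13} - \frac{56}{3} e_{23} - \frac{28}{5} e_{35} + \frac{70}{3} e_{136} - 14 e_{1345} - 7 e_{2346} - \frac{70}{3} e_{3456} - \frac{1}{60} e_{12346} + 7 e_{12356} - \frac{1}{18} e_{13456} - \frac{1526}{45} e_{23456}
step 4: -56 - \frac{28}{3} e_{3} - \frac{2}{9} e_{6} - \frac{1}{45} e_{13} - \frac{112}{5} e_{14} - \frac{280}{3} e_{16} + 21 e_{34} - \frac{6104}{135} e_{35} + \frac{2}{15} e_{45} + \frac{6104}{45} e_{126} + \frac{1}{20} e_{134} - 21 e_{135} + 56 e_{145} + 28 e_{234} - \frac{280}{9} e_{235} - \frac{21}{2} e_{236} - 28 e_{246} - \frac{1}{15} e_{256} - \frac{42}{5} e_{345} + \frac{224}{9} e_{346} + 35 e_{356} - \frac{280}{3} e_{456} - \frac{280}{9} e_{1234} - \frac{2}{27} e_{1235} - \frac{1}{40} e_{1236} - \frac{224}{3} e_{1245} - 28 e_{1256} - \frac{28}{3} e_{1345} + 35 e_{1346} + \frac{1}{12} e_{1356} + \frac{56}{3} e_{2346} + \frac{763}{15} e_{2356} + \frac{2}{45} e_{12346} - \frac{56}{3} e_{12356} + \frac{112}{15} e_{23456} - \frac{21}{2} e_{123456}
Answer: -\frac{42}{5}
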